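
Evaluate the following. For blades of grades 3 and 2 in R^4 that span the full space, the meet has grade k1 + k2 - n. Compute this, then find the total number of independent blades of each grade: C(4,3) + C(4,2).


Meet grade = grade(A) + grade(B) - n
= 3 + 2 - 4 = 1
C(4,3) = 4
C(4,2) = 6
dim_A + dim_B = 4 + 6 = 10


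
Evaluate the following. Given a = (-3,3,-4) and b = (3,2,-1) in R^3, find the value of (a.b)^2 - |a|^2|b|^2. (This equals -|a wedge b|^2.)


a . b = (-3)*3 + 3*2 + (-4)*(-1)
= -9 + 6 + 4 = 1
|a|^2 = (-3)^2 + 3^2 + (-4)^2 = 34
|b|^2 = 3^2 + 2^2 + (-1)^2 = 14
(a.b)^2 = 1^2 = 1
|a|^2 * |b|^2 = 34 * 14 = 476
Result = 1 - 476 = -475


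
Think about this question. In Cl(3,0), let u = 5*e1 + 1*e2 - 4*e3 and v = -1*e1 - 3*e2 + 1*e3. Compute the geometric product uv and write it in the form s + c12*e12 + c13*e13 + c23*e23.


In Cl(3,0): e_i^2 = 1, e_ie_j = -e_je_i for i != j.
Scalar part = u . v = 5*(-1) + 1*(-3) + (-4)*1
= -5 + (-3) + (-4) = -12
e12 coeff = 5*(-3) - 1*(-1) = -15 - (-1) = -14
e13 coeff = 5*1 - (-4)*(-1) = 5 - 4 = 1
e23 coeff = 1*1 - (-4)*(-3) = 1 - 12 = -11
uv = -12 - 14*e12 + 1*e13 - 11*e23


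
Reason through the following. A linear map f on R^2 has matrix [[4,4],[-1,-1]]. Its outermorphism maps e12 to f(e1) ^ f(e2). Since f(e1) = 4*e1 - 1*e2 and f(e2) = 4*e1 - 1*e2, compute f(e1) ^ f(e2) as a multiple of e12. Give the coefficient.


The outermorphism of a linear map f sends e1^e2 to f(e1)^f(e2).
f(e1) = 4*e1 - 1*e2
f(e2) = 4*e1 - 1*e2
f(e1) ^ f(e2) = (4*e1 - 1*e2) ^ (4*e1 - 1*e2)
= 4*(-1)*e12 + (-1)*4*e21
= (-4 - (-4))*e12
= 0*e12
Coefficient = 0


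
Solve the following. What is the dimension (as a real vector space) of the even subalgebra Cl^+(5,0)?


Even subalgebra dimension = 2^(n-1)
n = 5 + 0 = 5
2^(5 - 1) = 2^4 = 16
Verification: sum of C(5,k) for even k = 1 + 10 + 5 = 16
Result = 16


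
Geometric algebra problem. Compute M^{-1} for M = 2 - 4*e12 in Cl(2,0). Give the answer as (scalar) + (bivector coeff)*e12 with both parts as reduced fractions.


M = 2 - 4*e12, where e12^2 = -1.
Since M commutes with its reverse ~M = a - b*e12, M * ~M = a^2 - b^2*e12^2 = a^2 + b^2.
So M^{-1} = ~M / (a^2 + b^2) = (a - b*e12)/(a^2 + b^2).
a^2 + b^2 = 4 + 16 = 20
Scalar part = 2/20 = 1/10
Bivector coeff = 4/20 = 1/5
M^{-1} = 1/10 + 1/5*e12


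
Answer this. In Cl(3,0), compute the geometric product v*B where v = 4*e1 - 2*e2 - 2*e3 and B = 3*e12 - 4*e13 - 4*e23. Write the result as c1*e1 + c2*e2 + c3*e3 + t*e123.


vB has grade-1 (vector) and grade-3 (trivector) parts: vB = (v _| B) + (v ^ B).
Vector part <vB>_1:
  e1: -v2*b12 - v3*b13 = -(-2)*(3) - (-2)*(-4) = -2
  e2: v1*b12 - v3*b23 = (4)*(3) - (-2)*(-4) = 4
  e3: v1*b13 + v2*b23 = (4)*(-4) + (-2)*(-4) = -8
Trivector part <vB>_3:
  e123: v1*b23 - v2*b13 + v3*b12 = (4)*(-4) - (-2)*(-4) + (-2)*(3) = -30
vB = -2*e1 + 4*e2 - 8*e3 - 30*e123


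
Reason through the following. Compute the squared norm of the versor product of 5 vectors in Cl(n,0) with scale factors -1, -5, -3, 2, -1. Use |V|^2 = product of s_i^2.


Each vector v_i has |v_i|^2 = s_i^2
Squared scales: (-1)^2 = 1, (-5)^2 = 25, (-3)^2 = 9, 2^2 = 4, (-1)^2 = 1
|V|^2 = 1 * 25 * 9 * 4 * 1
= 900


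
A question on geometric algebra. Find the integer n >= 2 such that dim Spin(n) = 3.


dim Spin(n) = dim so(n) = n(n-1)/2.
Solve n(n-1)/2 = 3, i.e. n^2 - n - 6 = 0.
Discriminant = 1 + 8*3 = 25
n = (1 + sqrt(25))/2 = (1 + 5)/2 = 3


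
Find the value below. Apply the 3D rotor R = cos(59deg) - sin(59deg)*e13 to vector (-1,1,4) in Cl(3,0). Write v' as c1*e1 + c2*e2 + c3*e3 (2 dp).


Rotor R = cos(59deg) - sin(59deg)*e13
Rotation angle theta = 2 * 59 = 118 degrees in the e13 plane (e1 -> e3).
The component perpendicular to the plane (e2) is invariant: v'_2 = v2 = 1.00
cos(118deg) = -0.4695, sin(118deg) = 0.8829
v'_1 = v1*cos(theta) - v3*sin(theta) = -1*(-0.4695) - 4*0.8829 = -3.06
v'_3 = v1*sin(theta) + v3*cos(theta) = -1*0.8829 + 4*(-0.4695) = -2.76
v' = -3.06*e1 + 1.00*e2 - 2.76*e3


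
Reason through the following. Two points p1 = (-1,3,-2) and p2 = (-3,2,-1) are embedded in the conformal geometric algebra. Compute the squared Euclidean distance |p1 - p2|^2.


p1 - p2 = (2, 1, -1)
|p1 - p2|^2 = 2^2 + 1^2 + (-1)^2
= 4 + 1 + 1
= 6


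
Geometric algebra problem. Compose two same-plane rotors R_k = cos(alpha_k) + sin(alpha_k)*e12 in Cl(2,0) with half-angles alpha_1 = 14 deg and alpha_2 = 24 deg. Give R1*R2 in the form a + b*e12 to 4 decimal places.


Same-plane rotors commute and their half-angles add:
R1*R2 = cos(a1 + a2) + sin(a1 + a2)*e12.
a1 + a2 = 14 + 24 = 38 deg
cos(38 deg) = 0.7880
sin(38 deg) = 0.6157
R1*R2 = 0.7880 + 0.6157*e12


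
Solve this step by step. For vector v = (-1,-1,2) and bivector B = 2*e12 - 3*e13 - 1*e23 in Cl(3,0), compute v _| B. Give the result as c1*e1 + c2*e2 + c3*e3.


Left contraction v _| B = <vB>_1 (grade-1 part of the geometric product vB).
Using e1_|e12 = e2, e2_|e12 = -e1, e1_|e13 = e3, e3_|e13 = -e1, e2_|e23 = e3, e3_|e23 = -e2:
e1 coeff: -v2*b12 - v3*b13 = -(-1)*(2) - (2)*(-3) = 8
e2 coeff: v1*b12 - v3*b23 = (-1)*(2) - (2)*(-1) = 0
e3 coeff: v1*b13 + v2*b23 = (-1)*(-3) + (-1)*(-1) = 4
v _| B = 8*e1 + 0*e2 + 4*e3


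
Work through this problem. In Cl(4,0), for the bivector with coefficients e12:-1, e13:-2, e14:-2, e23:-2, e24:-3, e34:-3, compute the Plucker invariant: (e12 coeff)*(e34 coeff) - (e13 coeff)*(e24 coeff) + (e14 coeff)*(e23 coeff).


Plucker relation: af - be + cd
a*f = (-1)*(-3) = 3
b*e = (-2)*(-3) = 6
c*d = (-2)*(-2) = 4
af - be + cd = 3 - 6 + 4
= 1


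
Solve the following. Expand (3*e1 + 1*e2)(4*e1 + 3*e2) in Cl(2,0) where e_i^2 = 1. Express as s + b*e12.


Expand: (3*e1 + 1*e2)(4*e1 + 3*e2)
= 3*4*e1e1 + 3*3*e1e2 + 1*4*e2e1 + 1*3*e2e2
Using e1^2 = e2^2 = 1, e2e1 = -e1e2:
Scalar part s = 3*4 + 1*3 = 12 + 3 = 15
Bivector part b = 3*3 - 1*4 = 9 - 4 = 5
uv = 15 + 5*e12


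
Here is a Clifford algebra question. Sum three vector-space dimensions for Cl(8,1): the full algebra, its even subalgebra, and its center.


n = 8 + 1 = 9
Total dim = 2^9 = 512
Even subalgebra dim = 2^8 = 256
n is odd, so center dim = 2
Sum = 512 + 256 + 2 = 770


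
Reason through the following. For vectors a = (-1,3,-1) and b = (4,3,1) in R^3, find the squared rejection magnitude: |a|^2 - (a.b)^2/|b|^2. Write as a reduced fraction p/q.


|a|^2 = (-1)^2 + 3^2 + (-1)^2 = 11
|b|^2 = 4^2 + 3^2 + 1^2 = 26
a . b = (-1)*4 + 3*3 + (-1)*1 = 4
(a.b)^2 = 4^2 = 16
|rej|^2 = 11 - 16/26
= (286 - 16)/26
= 270/26
In lowest terms: 135/13


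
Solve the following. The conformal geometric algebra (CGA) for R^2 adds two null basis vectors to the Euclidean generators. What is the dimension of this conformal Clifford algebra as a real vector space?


The conformal model of R^2 uses Cl(3,1): the 2 Euclidean generators plus two extra orthogonal generators e+ (e+^2 = +1) and e- (e-^2 = -1), from which the null vectors e0, einf are built.
Number of generators m = 2 + 2 = 4.
dim Cl(p,q) = 2^m = 2^4 = 16


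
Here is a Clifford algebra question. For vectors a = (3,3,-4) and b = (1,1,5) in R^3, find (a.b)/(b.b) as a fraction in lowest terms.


Projection coefficient = (a . b) / (b . b)
a . b = 3*1 + 3*1 + (-4)*5
= 3 + 3 + (-20) = -14
b . b = 1^2 + 1^2 + 5^2
= 1 + 1 + 25 = 27
Coefficient = -14/27
In lowest terms: -14/27


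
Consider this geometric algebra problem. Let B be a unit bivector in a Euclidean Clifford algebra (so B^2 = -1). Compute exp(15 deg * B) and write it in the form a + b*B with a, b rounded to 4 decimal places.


For a unit bivector B with B^2 = -1, the exponential series gives
e^(theta*B) = cos(theta) + sin(theta)*B (the GA analogue of Euler's formula).
theta = 15 degrees = 0.261799 rad
cos(15 deg) = 0.9659
sin(15 deg) = 0.2588
exp(theta*B) = 0.9659 + 0.2588*B


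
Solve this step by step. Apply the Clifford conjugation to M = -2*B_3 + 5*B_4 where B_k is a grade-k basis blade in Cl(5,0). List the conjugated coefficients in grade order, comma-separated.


Clifford conjugate sign for grade k: (-1)^(k(k+1)/2)
Grade 3: (-1)^(3*4/2) = (-1)^6 = 1, coeff -2 -> -2
Grade 4: (-1)^(4*5/2) = (-1)^10 = 1, coeff 5 -> 5
Conjugated coefficients: -2, 5


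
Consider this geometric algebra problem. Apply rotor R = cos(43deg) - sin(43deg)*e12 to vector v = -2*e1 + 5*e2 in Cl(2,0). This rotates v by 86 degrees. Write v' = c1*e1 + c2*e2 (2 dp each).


Rotor R = cos(43deg) - sin(43deg)*e12
Rotation angle theta = 2 * 43 = 86 degrees
v' = R*v*~R rotates v by theta.
cos(86deg) = 0.0698, sin(86deg) = 0.9976
v'_1 = -2*cos(86deg) - 5*sin(86deg)
= -2*0.0698 - 5*0.9976
= -5.13
v'_2 = -2*sin(86deg) + 5*cos(86deg)
= -2*0.9976 + 5*0.0698
= -1.65
v' = -5.13*e1 - 1.65*e2


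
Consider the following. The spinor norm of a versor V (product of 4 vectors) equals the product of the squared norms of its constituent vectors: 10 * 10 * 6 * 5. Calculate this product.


Spinor norm N(V) = |v1|^2 * |v2|^2 * ... * |v4|^2
= 10 * 10 * 6 * 5
Running product: 10, 100, 600, 3000
N(V) = 3000


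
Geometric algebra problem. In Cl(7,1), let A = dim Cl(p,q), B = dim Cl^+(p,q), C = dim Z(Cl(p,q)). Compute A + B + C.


n = 7 + 1 = 8
Total dim = 2^8 = 256
Even subalgebra dim = 2^7 = 128
n is even, so center dim = 1
Sum = 256 + 128 + 1 = 385


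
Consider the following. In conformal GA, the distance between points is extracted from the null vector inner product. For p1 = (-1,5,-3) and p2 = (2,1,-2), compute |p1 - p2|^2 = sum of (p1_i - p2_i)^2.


p1 - p2 = (-3, 4, -1)
|p1 - p2|^2 = (-3)^2 + 4^2 + (-1)^2
= 9 + 16 + 1
= 26


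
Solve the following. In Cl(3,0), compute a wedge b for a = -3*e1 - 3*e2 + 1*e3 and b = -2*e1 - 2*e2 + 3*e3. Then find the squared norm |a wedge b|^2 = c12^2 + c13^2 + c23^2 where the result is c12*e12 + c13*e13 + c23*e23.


a wedge b = (a1*b2 - a2*b1)*e12 + (a1*b3 - a3*b1)*e13 + (a2*b3 - a3*b2)*e23
e12 coeff: (-3)*(-2) - (-3)*(-2) = 6 - 6 = 0
e13 coeff: (-3)*3 - 1*(-2) = -9 - (-2) = -7
e23 coeff: (-3)*3 - 1*(-2) = -9 - (-2) = -7
|a wedge b|^2 = 0^2 + (-7)^2 + (-7)^2
= 0 + 49 + 49
= 98


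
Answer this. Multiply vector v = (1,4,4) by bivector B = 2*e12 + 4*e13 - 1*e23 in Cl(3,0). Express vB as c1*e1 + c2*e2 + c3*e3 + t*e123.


vB has grade-1 (vector) and grade-3 (trivector) parts: vB = (v _| B) + (v ^ B).
Vector part <vB>_1:
  e1: -v2*b12 - v3*b13 = -(4)*(2) - (4)*(4) = -24
  e2: v1*b12 - v3*b23 = (1)*(2) - (4)*(-1) = 6
  e3: v1*b13 + v2*b23 = (1)*(4) + (4)*(-1) = 0
Trivector part <vB>_3:
  e123: v1*b23 - v2*b13 + v3*b12 = (1)*(-1) - (4)*(4) + (4)*(2) = -9
vB = -24*e1 + 6*e2 + 0*e3 - 9*e123


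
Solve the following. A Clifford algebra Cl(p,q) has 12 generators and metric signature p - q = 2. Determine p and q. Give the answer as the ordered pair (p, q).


We need p + q = 12 and p - q = 2.
Adding: 2p = 12 + 2 = 14, so p = 7.
Then q = 12 - 7 = 5.
(p, q) = (7, 5)


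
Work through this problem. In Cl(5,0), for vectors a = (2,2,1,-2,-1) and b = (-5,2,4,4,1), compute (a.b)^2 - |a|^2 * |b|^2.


a . b = 2*(-5) + 2*2 + 1*4 + (-2)*4 + (-1)*1
= -10 + 4 + 4 + (-8) + (-1) = -11
|a|^2 = 2^2 + 2^2 + 1^2 + (-2)^2 + (-1)^2 = 14
|b|^2 = (-5)^2 + 2^2 + 4^2 + 4^2 + 1^2 = 62
(a.b)^2 = (-11)^2 = 121
|a|^2 * |b|^2 = 14 * 62 = 868
Result = 121 - 868 = -747


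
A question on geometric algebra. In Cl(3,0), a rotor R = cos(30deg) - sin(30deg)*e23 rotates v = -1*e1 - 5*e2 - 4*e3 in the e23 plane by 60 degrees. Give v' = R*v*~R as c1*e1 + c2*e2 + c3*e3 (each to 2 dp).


Rotor R = cos(30deg) - sin(30deg)*e23
Rotation angle theta = 2 * 30 = 60 degrees in the e23 plane (e2 -> e3).
The component perpendicular to the plane (e1) is invariant: v'_1 = v1 = -1.00
cos(60deg) = 0.5000, sin(60deg) = 0.8660
v'_2 = v2*cos(theta) - v3*sin(theta) = -5*0.5000 - (-4)*0.8660 = 0.96
v'_3 = v2*sin(theta) + v3*cos(theta) = -5*0.8660 + (-4)*0.5000 = -6.33
v' = -1.00*e1 + 0.96*e2 - 6.33*e3


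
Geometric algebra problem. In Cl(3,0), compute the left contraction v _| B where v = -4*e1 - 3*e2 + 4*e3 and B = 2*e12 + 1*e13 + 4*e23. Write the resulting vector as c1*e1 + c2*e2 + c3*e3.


Left contraction v _| B = <vB>_1 (grade-1 part of the geometric product vB).
Using e1_|e12 = e2, e2_|e12 = -e1, e1_|e13 = e3, e3_|e13 = -e1, e2_|e23 = e3, e3_|e23 = -e2:
e1 coeff: -v2*b12 - v3*b13 = -(-3)*(2) - (4)*(1) = 2
e2 coeff: v1*b12 - v3*b23 = (-4)*(2) - (4)*(4) = -24
e3 coeff: v1*b13 + v2*b23 = (-4)*(1) + (-3)*(4) = -16
v _| B = 2*e1 - 24*e2 - 16*e3


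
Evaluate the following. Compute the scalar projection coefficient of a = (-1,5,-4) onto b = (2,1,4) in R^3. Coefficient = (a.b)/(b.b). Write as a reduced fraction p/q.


Projection coefficient = (a . b) / (b . b)
a . b = (-1)*2 + 5*1 + (-4)*4
= -2 + 5 + (-16) = -13
b . b = 2^2 + 1^2 + 4^2
= 4 + 1 + 16 = 21
Coefficient = -13/21
In lowest terms: -13/21


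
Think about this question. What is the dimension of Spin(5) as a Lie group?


Spin(n) double-covers SO(n); both have Lie algebra so(n) of dimension n(n-1)/2.
n = 5
n(n-1) = 5 * 4 = 20
dim Spin(5) = 20/2 = 10


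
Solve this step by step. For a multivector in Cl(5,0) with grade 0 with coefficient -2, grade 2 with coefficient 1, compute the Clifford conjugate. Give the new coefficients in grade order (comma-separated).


Clifford conjugate sign for grade k: (-1)^(k(k+1)/2)
Grade 0: (-1)^(0*1/2) = (-1)^0 = 1, coeff -2 -> -2
Grade 2: (-1)^(2*3/2) = (-1)^3 = -1, coeff 1 -> -1
Conjugated coefficients: -2, -1


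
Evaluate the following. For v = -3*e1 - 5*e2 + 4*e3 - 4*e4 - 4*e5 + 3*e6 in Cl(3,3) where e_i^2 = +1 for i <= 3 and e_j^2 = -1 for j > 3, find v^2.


v^2 = sum of c_i^2 * e_i^2
Positive signature terms (e_i^2 = +1): (-3)^2 + (-5)^2 + 4^2 = 50
Negative signature terms (e_j^2 = -1): (-4)^2 + (-4)^2 + 3^2 = 41
v^2 = 50 - 41 = 9


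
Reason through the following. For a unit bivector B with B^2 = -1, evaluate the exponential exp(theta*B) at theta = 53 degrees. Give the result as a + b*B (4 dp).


For a unit bivector B with B^2 = -1, the exponential series gives
e^(theta*B) = cos(theta) + sin(theta)*B (the GA analogue of Euler's formula).
theta = 53 degrees = 0.925025 rad
cos(53 deg) = 0.6018
sin(53 deg) = 0.7986
exp(theta*B) = 0.6018 + 0.7986*B


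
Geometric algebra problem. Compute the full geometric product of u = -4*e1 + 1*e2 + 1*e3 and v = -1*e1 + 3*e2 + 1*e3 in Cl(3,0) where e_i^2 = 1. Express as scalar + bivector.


In Cl(3,0): e_i^2 = 1, e_ie_j = -e_je_i for i != j.
Scalar part = u . v = (-4)*(-1) + 1*3 + 1*1
= 4 + 3 + 1 = 8
e12 coeff = (-4)*3 - 1*(-1) = -12 - (-1) = -11
e13 coeff = (-4)*1 - 1*(-1) = -4 - (-1) = -3
e23 coeff = 1*1 - 1*3 = 1 - 3 = -2
uv = 8 - 11*e12 - 3*e13 - 2*e23


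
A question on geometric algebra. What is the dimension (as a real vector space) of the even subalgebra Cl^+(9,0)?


Even subalgebra dimension = 2^(n-1)
n = 9 + 0 = 9
2^(9 - 1) = 2^8 = 256
Verification: sum of C(9,k) for even k = 1 + 36 + 126 + 84 + 9 = 256
Result = 256


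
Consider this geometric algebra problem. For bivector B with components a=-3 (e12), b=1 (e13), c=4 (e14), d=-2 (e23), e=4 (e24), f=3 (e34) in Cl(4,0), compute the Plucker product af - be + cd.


Plucker relation: af - be + cd
a*f = (-3)*3 = -9
b*e = 1*4 = 4
c*d = 4*(-2) = -8
af - be + cd = -9 - 4 + (-8)
= -21


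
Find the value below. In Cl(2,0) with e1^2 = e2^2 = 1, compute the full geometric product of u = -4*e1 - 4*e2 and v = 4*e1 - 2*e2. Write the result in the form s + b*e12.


Expand: (-4*e1 - 4*e2)(4*e1 - 2*e2)
= (-4)*4*e1e1 + (-4)*(-2)*e1e2 + (-4)*4*e2e1 + (-4)*(-2)*e2e2
Using e1^2 = e2^2 = 1, e2e1 = -e1e2:
Scalar part s = (-4)*4 + (-4)*(-2) = -16 + 8 = -8
Bivector part b = (-4)*(-2) - (-4)*4 = 8 - (-16) = 24
uv = -8 + 24*e12


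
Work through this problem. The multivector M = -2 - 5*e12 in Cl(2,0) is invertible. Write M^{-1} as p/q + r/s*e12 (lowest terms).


M = -2 - 5*e12, where e12^2 = -1.
Since M commutes with its reverse ~M = a - b*e12, M * ~M = a^2 - b^2*e12^2 = a^2 + b^2.
So M^{-1} = ~M / (a^2 + b^2) = (a - b*e12)/(a^2 + b^2).
a^2 + b^2 = 4 + 25 = 29
Scalar part = -2/29 = -2/29
Bivector coeff = 5/29 = 5/29
M^{-1} = -2/29 + 5/29*e12


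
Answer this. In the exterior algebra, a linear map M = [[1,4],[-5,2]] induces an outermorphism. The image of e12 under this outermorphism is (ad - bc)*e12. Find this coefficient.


The outermorphism of a linear map f sends e1^e2 to f(e1)^f(e2).
f(e1) = 1*e1 - 5*e2
f(e2) = 4*e1 + 2*e2
f(e1) ^ f(e2) = (1*e1 - 5*e2) ^ (4*e1 + 2*e2)
= 1*2*e12 + (-5)*4*e21
= (2 - (-20))*e12
= 22*e12
Coefficient = 22


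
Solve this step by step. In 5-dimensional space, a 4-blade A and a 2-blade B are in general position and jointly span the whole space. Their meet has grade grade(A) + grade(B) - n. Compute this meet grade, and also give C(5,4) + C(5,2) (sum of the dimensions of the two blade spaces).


Meet grade = grade(A) + grade(B) - n
= 4 + 2 - 5 = 1
C(5,4) = 5
C(5,2) = 10
dim_A + dim_B = 5 + 10 = 15


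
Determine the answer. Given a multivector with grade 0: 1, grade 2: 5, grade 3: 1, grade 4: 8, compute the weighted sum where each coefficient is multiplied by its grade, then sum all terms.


Grade-weighted sum = sum of grade_k * coefficient_k
0*1 = 0
2*5 = 10
3*1 = 3
4*8 = 32
Total = 0 + 10 + 3 + 32 = 45


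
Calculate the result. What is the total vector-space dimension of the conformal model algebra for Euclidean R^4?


The conformal model of R^4 uses Cl(5,1): the 4 Euclidean generators plus two extra orthogonal generators e+ (e+^2 = +1) and e- (e-^2 = -1), from which the null vectors e0, einf are built.
Number of generators m = 4 + 2 = 6.
dim Cl(p,q) = 2^m = 2^6 = 64


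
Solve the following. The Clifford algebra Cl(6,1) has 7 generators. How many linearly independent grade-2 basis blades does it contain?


Number of grade-k basis blades in Cl(p,q) with n = p + q is C(n, k).
n = 6 + 1 = 7
C(7, 2) = 7! / (2! * 5!)
= 5040 / (2 * 120)
= 21


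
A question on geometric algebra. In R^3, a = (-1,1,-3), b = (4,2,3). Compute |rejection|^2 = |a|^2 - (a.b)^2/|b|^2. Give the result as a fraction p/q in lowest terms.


|a|^2 = (-1)^2 + 1^2 + (-3)^2 = 11
|b|^2 = 4^2 + 2^2 + 3^2 = 29
a . b = (-1)*4 + 1*2 + (-3)*3 = -11
(a.b)^2 = (-11)^2 = 121
|rej|^2 = 11 - 121/29
= (319 - 121)/29
= 198/29
In lowest terms: 198/29


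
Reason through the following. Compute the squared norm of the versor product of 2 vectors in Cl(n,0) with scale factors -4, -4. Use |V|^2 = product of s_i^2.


Each vector v_i has |v_i|^2 = s_i^2
Squared scales: (-4)^2 = 16, (-4)^2 = 16
|V|^2 = 16 * 16
= 256


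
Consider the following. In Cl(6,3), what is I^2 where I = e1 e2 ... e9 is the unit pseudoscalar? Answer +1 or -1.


The pseudoscalar I = e1...e_n (product of all n generators) of Cl(p,q) satisfies I^2 = (-1)^(q + n(n-1)/2).
p = 6, q = 3, n = p + q = 9
n(n-1)/2 = 9 * 8 / 2 = 36
Exponent = q + n(n-1)/2 = 3 + 36 = 39
I^2 = (-1)^39 = -1


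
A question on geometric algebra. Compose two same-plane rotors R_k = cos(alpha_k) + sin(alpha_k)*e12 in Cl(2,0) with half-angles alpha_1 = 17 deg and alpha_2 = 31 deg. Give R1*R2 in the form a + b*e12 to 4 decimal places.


Same-plane rotors commute and their half-angles add:
R1*R2 = cos(a1 + a2) + sin(a1 + a2)*e12.
a1 + a2 = 17 + 31 = 48 deg
cos(48 deg) = 0.6691
sin(48 deg) = 0.7431
R1*R2 = 0.6691 + 0.7431*e12


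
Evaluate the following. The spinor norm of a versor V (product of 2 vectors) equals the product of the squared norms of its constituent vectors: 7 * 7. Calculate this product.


Spinor norm N(V) = |v1|^2 * |v2|^2 * ... * |v2|^2
= 7 * 7
Running product: 7, 49
N(V) = 49


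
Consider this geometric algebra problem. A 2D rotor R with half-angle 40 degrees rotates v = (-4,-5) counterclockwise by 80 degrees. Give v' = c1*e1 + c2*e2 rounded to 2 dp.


Rotor R = cos(40deg) - sin(40deg)*e12
Rotation angle theta = 2 * 40 = 80 degrees
v' = R*v*~R rotates v by theta.
cos(80deg) = 0.1736, sin(80deg) = 0.9848
v'_1 = -4*cos(80deg) - (-5)*sin(80deg)
= -4*0.1736 - (-5)*0.9848
= 4.23
v'_2 = -4*sin(80deg) + (-5)*cos(80deg)
= -4*0.9848 + (-5)*0.1736
= -4.81
v' = 4.23*e1 - 4.81*e2


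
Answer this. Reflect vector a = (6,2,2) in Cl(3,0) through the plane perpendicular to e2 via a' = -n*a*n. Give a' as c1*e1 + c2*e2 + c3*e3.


Reflection formula: a' = -n*a*n, with n = e2 (unit vector, n^2 = 1).
For reflection through hyperplane perp to e2:
The component along e2 flips sign, others stay.
a = (6, 2, 2)
a' = (6, -2, 2)
a' = 6*e1 - 2*e2 + 2*e3


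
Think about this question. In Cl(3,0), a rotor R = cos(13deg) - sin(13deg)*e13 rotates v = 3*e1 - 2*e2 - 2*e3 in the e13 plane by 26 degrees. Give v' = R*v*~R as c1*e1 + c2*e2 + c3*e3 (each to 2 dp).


Rotor R = cos(13deg) - sin(13deg)*e13
Rotation angle theta = 2 * 13 = 26 degrees in the e13 plane (e1 -> e3).
The component perpendicular to the plane (e2) is invariant: v'_2 = v2 = -2.00
cos(26deg) = 0.8988, sin(26deg) = 0.4384
v'_1 = v1*cos(theta) - v3*sin(theta) = 3*0.8988 - (-2)*0.4384 = 3.57
v'_3 = v1*sin(theta) + v3*cos(theta) = 3*0.4384 + (-2)*0.8988 = -0.48
v' = 3.57*e1 - 2.00*e2 - 0.48*e3


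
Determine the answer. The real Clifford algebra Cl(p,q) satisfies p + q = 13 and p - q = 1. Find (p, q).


We need p + q = 13 and p - q = 1.
Adding: 2p = 13 + 1 = 14, so p = 7.
Then q = 13 - 7 = 6.
(p, q) = (7, 6)


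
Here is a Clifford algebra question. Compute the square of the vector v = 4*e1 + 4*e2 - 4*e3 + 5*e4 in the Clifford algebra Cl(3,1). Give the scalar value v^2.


v^2 = sum of c_i^2 * e_i^2
Positive signature terms (e_i^2 = +1): 4^2 + 4^2 + (-4)^2 = 48
Negative signature terms (e_j^2 = -1): 5^2 = 25
v^2 = 48 - 25 = 23


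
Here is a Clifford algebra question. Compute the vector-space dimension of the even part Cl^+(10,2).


Even subalgebra dimension = 2^(n-1)
n = 10 + 2 = 12
2^(12 - 1) = 2^11 = 2048
Verification: sum of C(12,k) for even k = 1 + 66 + 495 + 924 + 495 + 66 + 1 = 2048
Result = 2048


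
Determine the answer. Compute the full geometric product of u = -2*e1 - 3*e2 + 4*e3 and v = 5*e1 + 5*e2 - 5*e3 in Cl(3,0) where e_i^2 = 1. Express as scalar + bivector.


In Cl(3,0): e_i^2 = 1, e_ie_j = -e_je_i for i != j.
Scalar part = u . v = (-2)*5 + (-3)*5 + 4*(-5)
= -10 + (-15) + (-20) = -45
e12 coeff = (-2)*5 - (-3)*5 = -10 - (-15) = 5
e13 coeff = (-2)*(-5) - 4*5 = 10 - 20 = -10
e23 coeff = (-3)*(-5) - 4*5 = 15 - 20 = -5
uv = -45 + 5*e12 - 10*e13 - 5*e23


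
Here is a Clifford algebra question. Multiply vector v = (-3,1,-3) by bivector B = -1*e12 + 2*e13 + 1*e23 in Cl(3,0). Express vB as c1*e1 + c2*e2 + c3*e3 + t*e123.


vB has grade-1 (vector) and grade-3 (trivector) parts: vB = (v _| B) + (v ^ B).
Vector part <vB>_1:
  e1: -v2*b12 - v3*b13 = -(1)*(-1) - (-3)*(2) = 7
  e2: v1*b12 - v3*b23 = (-3)*(-1) - (-3)*(1) = 6
  e3: v1*b13 + v2*b23 = (-3)*(2) + (1)*(1) = -5
Trivector part <vB>_3:
  e123: v1*b23 - v2*b13 + v3*b12 = (-3)*(1) - (1)*(2) + (-3)*(-1) = -2
vB = 7*e1 + 6*e2 - 5*e3 - 2*e123


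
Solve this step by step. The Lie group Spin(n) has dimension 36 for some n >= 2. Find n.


dim Spin(n) = dim so(n) = n(n-1)/2.
Solve n(n-1)/2 = 36, i.e. n^2 - n - 72 = 0.
Discriminant = 1 + 8*36 = 289
n = (1 + sqrt(289))/2 = (1 + 17)/2 = 9


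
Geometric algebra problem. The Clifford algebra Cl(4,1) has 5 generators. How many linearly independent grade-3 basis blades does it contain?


Number of grade-k basis blades in Cl(p,q) with n = p + q is C(n, k).
n = 4 + 1 = 5
C(5, 3) = 5! / (3! * 2!)
= 120 / (6 * 2)
= 10


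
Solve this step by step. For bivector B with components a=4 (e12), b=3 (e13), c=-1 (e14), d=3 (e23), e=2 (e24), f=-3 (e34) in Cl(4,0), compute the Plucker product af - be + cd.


Plucker relation: af - be + cd
a*f = 4*(-3) = -12
b*e = 3*2 = 6
c*d = (-1)*3 = -3
af - be + cd = -12 - 6 + (-3)
= -21


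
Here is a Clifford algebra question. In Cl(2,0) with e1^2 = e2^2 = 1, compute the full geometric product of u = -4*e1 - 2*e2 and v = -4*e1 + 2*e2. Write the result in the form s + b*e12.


Expand: (-4*e1 - 2*e2)(-4*e1 + 2*e2)
= (-4)*(-4)*e1e1 + (-4)*2*e1e2 + (-2)*(-4)*e2e1 + (-2)*2*e2e2
Using e1^2 = e2^2 = 1, e2e1 = -e1e2:
Scalar part s = (-4)*(-4) + (-2)*2 = 16 + (-4) = 12
Bivector part b = (-4)*2 - (-2)*(-4) = -8 - 8 = -16
uv = 12 - 16*e12


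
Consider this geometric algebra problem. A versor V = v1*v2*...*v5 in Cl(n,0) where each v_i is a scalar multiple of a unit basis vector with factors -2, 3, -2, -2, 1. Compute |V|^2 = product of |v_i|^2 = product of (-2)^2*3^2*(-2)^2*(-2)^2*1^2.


Each vector v_i has |v_i|^2 = s_i^2
Squared scales: (-2)^2 = 4, 3^2 = 9, (-2)^2 = 4, (-2)^2 = 4, 1^2 = 1
|V|^2 = 4 * 9 * 4 * 4 * 1
= 576


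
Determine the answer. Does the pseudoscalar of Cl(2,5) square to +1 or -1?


The pseudoscalar I = e1...e_n (product of all n generators) of Cl(p,q) satisfies I^2 = (-1)^(q + n(n-1)/2).
p = 2, q = 5, n = p + q = 7
n(n-1)/2 = 7 * 6 / 2 = 21
Exponent = q + n(n-1)/2 = 5 + 21 = 26
I^2 = (-1)^26 = +1


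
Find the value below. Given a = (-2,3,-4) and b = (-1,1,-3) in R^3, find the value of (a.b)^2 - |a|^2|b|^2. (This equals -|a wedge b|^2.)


a . b = (-2)*(-1) + 3*1 + (-4)*(-3)
= 2 + 3 + 12 = 17
|a|^2 = (-2)^2 + 3^2 + (-4)^2 = 29
|b|^2 = (-1)^2 + 1^2 + (-3)^2 = 11
(a.b)^2 = 17^2 = 289
|a|^2 * |b|^2 = 29 * 11 = 319
Result = 289 - 319 = -30


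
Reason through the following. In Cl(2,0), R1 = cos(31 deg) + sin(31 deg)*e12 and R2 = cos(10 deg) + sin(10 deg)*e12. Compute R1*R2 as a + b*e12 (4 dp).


Same-plane rotors commute and their half-angles add:
R1*R2 = cos(a1 + a2) + sin(a1 + a2)*e12.
a1 + a2 = 31 + 10 = 41 deg
cos(41 deg) = 0.7547
sin(41 deg) = 0.6561
R1*R2 = 0.7547 + 0.6561*e12


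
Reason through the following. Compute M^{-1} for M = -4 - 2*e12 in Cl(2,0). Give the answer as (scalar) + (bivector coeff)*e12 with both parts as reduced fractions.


M = -4 - 2*e12, where e12^2 = -1.
Since M commutes with its reverse ~M = a - b*e12, M * ~M = a^2 - b^2*e12^2 = a^2 + b^2.
So M^{-1} = ~M / (a^2 + b^2) = (a - b*e12)/(a^2 + b^2).
a^2 + b^2 = 16 + 4 = 20
Scalar part = -4/20 = -1/5
Bivector coeff = 2/20 = 1/10
M^{-1} = -1/5 + 1/10*e12


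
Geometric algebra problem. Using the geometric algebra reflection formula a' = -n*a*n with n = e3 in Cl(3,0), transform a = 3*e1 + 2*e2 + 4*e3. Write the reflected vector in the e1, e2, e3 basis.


Reflection formula: a' = -n*a*n, with n = e3 (unit vector, n^2 = 1).
For reflection through hyperplane perp to e3:
The component along e3 flips sign, others stay.
a = (3, 2, 4)
a' = (3, 2, -4)
a' = 3*e1 + 2*e2 - 4*e3


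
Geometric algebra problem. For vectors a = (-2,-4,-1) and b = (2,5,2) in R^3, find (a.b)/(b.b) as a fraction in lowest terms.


Projection coefficient = (a . b) / (b . b)
a . b = (-2)*2 + (-4)*5 + (-1)*2
= -4 + (-20) + (-2) = -26
b . b = 2^2 + 5^2 + 2^2
= 4 + 25 + 4 = 33
Coefficient = -26/33
In lowest terms: -26/33


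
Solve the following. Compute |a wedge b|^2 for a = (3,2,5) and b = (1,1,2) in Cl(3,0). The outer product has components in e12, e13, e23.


a wedge b = (a1*b2 - a2*b1)*e12 + (a1*b3 - a3*b1)*e13 + (a2*b3 - a3*b2)*e23
e12 coeff: 3*1 - 2*1 = 3 - 2 = 1
e13 coeff: 3*2 - 5*1 = 6 - 5 = 1
e23 coeff: 2*2 - 5*1 = 4 - 5 = -1
|a wedge b|^2 = 1^2 + 1^2 + (-1)^2
= 1 + 1 + 1
= 3


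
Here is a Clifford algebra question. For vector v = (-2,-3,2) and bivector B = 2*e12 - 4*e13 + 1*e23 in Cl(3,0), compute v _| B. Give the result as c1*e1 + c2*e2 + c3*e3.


Left contraction v _| B = <vB>_1 (grade-1 part of the geometric product vB).
Using e1_|e12 = e2, e2_|e12 = -e1, e1_|e13 = e3, e3_|e13 = -e1, e2_|e23 = e3, e3_|e23 = -e2:
e1 coeff: -v2*b12 - v3*b13 = -(-3)*(2) - (2)*(-4) = 14
e2 coeff: v1*b12 - v3*b23 = (-2)*(2) - (2)*(1) = -6
e3 coeff: v1*b13 + v2*b23 = (-2)*(-4) + (-3)*(1) = 5
v _| B = 14*e1 - 6*e2 + 5*e3


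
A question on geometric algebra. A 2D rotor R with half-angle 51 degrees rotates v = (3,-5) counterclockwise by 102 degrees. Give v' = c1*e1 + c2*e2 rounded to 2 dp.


Rotor R = cos(51deg) - sin(51deg)*e12
Rotation angle theta = 2 * 51 = 102 degrees
v' = R*v*~R rotates v by theta.
cos(102deg) = -0.2079, sin(102deg) = 0.9781
v'_1 = 3*cos(102deg) - (-5)*sin(102deg)
= 3*(-0.2079) - (-5)*0.9781
= 4.27
v'_2 = 3*sin(102deg) + (-5)*cos(102deg)
= 3*0.9781 + (-5)*(-0.2079)
= 3.97
v' = 4.27*e1 + 3.97*e2


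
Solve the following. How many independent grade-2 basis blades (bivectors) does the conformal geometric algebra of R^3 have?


The conformal model of R^3 uses Cl(4,1) with m = 3 + 2 = 5 generators.
Number of grade-2 blades = C(m, 2) = C(5, 2)
= 5*4/2 = 10


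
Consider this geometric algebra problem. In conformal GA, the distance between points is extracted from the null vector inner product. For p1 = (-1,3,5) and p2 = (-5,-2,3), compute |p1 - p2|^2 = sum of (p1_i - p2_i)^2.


p1 - p2 = (4, 5, 2)
|p1 - p2|^2 = 4^2 + 5^2 + 2^2
= 16 + 25 + 4
= 45


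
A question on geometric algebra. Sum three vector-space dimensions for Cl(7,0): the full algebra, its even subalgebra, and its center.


n = 7 + 0 = 7
Total dim = 2^7 = 128
Even subalgebra dim = 2^6 = 64
n is odd, so center dim = 2
Sum = 128 + 64 + 2 = 194


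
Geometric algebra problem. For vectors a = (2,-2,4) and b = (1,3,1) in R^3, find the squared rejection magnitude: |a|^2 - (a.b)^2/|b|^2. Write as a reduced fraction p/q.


|a|^2 = 2^2 + (-2)^2 + 4^2 = 24
|b|^2 = 1^2 + 3^2 + 1^2 = 11
a . b = 2*1 + (-2)*3 + 4*1 = 0
(a.b)^2 = 0^2 = 0
|rej|^2 = 24 - 0/11
= (264 - 0)/11
= 264/11
In lowest terms: 24/1


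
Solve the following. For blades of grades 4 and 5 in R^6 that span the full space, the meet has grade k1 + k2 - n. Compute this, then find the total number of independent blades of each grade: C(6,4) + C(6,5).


Meet grade = grade(A) + grade(B) - n
= 4 + 5 - 6 = 3
C(6,4) = 15
C(6,5) = 6
dim_A + dim_B = 15 + 6 = 21


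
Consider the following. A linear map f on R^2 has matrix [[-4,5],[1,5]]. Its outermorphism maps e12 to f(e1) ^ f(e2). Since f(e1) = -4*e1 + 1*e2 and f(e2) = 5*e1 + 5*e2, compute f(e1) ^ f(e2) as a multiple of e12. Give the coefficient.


The outermorphism of a linear map f sends e1^e2 to f(e1)^f(e2).
f(e1) = -4*e1 + 1*e2
f(e2) = 5*e1 + 5*e2
f(e1) ^ f(e2) = (-4*e1 + 1*e2) ^ (5*e1 + 5*e2)
= (-4)*5*e12 + 1*5*e21
= (-20 - 5)*e12
= -25*e12
Coefficient = -25


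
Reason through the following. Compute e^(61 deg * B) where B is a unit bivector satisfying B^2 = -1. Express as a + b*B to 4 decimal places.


For a unit bivector B with B^2 = -1, the exponential series gives
e^(theta*B) = cos(theta) + sin(theta)*B (the GA analogue of Euler's formula).
theta = 61 degrees = 1.064651 rad
cos(61 deg) = 0.4848
sin(61 deg) = 0.8746
exp(theta*B) = 0.4848 + 0.8746*B


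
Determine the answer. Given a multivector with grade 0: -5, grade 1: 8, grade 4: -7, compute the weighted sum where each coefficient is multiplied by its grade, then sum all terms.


Grade-weighted sum = sum of grade_k * coefficient_k
0*(-5) = 0
1*8 = 8
4*(-7) = -28
Total = 0 + 8 + (-28) = -20


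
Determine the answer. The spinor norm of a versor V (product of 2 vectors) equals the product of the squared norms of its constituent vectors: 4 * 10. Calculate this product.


Spinor norm N(V) = |v1|^2 * |v2|^2 * ... * |v2|^2
= 4 * 10
Running product: 4, 40
N(V) = 40


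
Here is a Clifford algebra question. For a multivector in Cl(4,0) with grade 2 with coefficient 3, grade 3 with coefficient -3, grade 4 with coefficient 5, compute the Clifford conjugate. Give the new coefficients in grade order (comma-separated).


Clifford conjugate sign for grade k: (-1)^(k(k+1)/2)
Grade 2: (-1)^(2*3/2) = (-1)^3 = -1, coeff 3 -> -3
Grade 3: (-1)^(3*4/2) = (-1)^6 = 1, coeff -3 -> -3
Grade 4: (-1)^(4*5/2) = (-1)^10 = 1, coeff 5 -> 5
Conjugated coefficients: -3, -3, 5


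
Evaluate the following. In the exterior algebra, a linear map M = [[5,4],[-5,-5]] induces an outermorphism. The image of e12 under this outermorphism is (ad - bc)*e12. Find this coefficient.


The outermorphism of a linear map f sends e1^e2 to f(e1)^f(e2).
f(e1) = 5*e1 - 5*e2
f(e2) = 4*e1 - 5*e2
f(e1) ^ f(e2) = (5*e1 - 5*e2) ^ (4*e1 - 5*e2)
= 5*(-5)*e12 + (-5)*4*e21
= (-25 - (-20))*e12
= -5*e12
Coefficient = -5


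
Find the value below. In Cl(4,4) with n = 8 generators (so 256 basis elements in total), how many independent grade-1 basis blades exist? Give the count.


Number of grade-k basis blades in Cl(p,q) with n = p + q is C(n, k).
n = 4 + 4 = 8
C(8, 1) = 8! / (1! * 7!)
= 40320 / (1 * 5040)
= 8


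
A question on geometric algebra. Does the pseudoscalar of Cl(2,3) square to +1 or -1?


The pseudoscalar I = e1...e_n (product of all n generators) of Cl(p,q) satisfies I^2 = (-1)^(q + n(n-1)/2).
p = 2, q = 3, n = p + q = 5
n(n-1)/2 = 5 * 4 / 2 = 10
Exponent = q + n(n-1)/2 = 3 + 10 = 13
I^2 = (-1)^13 = -1


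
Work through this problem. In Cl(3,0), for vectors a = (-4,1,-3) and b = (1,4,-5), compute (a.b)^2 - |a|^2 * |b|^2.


a . b = (-4)*1 + 1*4 + (-3)*(-5)
= -4 + 4 + 15 = 15
|a|^2 = (-4)^2 + 1^2 + (-3)^2 = 26
|b|^2 = 1^2 + 4^2 + (-5)^2 = 42
(a.b)^2 = 15^2 = 225
|a|^2 * |b|^2 = 26 * 42 = 1092
Result = 225 - 1092 = -867


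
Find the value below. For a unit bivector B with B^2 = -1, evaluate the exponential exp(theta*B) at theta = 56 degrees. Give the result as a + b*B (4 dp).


For a unit bivector B with B^2 = -1, the exponential series gives
e^(theta*B) = cos(theta) + sin(theta)*B (the GA analogue of Euler's formula).
theta = 56 degrees = 0.977384 rad
cos(56 deg) = 0.5592
sin(56 deg) = 0.8290
exp(theta*B) = 0.5592 + 0.8290*B


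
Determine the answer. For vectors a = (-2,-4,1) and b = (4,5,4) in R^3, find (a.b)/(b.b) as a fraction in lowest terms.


Projection coefficient = (a . b) / (b . b)
a . b = (-2)*4 + (-4)*5 + 1*4
= -8 + (-20) + 4 = -24
b . b = 4^2 + 5^2 + 4^2
= 16 + 25 + 16 = 57
Coefficient = -24/57
In lowest terms: -8/19


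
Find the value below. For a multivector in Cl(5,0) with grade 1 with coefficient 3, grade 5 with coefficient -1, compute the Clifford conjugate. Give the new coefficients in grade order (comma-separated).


Clifford conjugate sign for grade k: (-1)^(k(k+1)/2)
Grade 1: (-1)^(1*2/2) = (-1)^1 = -1, coeff 3 -> -3
Grade 5: (-1)^(5*6/2) = (-1)^15 = -1, coeff -1 -> 1
Conjugated coefficients: -3, 1


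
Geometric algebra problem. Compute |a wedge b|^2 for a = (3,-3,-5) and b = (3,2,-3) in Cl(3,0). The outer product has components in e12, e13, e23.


a wedge b = (a1*b2 - a2*b1)*e12 + (a1*b3 - a3*b1)*e13 + (a2*b3 - a3*b2)*e23
e12 coeff: 3*2 - (-3)*3 = 6 - (-9) = 15
e13 coeff: 3*(-3) - (-5)*3 = -9 - (-15) = 6
e23 coeff: (-3)*(-3) - (-5)*2 = 9 - (-10) = 19
|a wedge b|^2 = 15^2 + 6^2 + 19^2
= 225 + 36 + 361
= 622


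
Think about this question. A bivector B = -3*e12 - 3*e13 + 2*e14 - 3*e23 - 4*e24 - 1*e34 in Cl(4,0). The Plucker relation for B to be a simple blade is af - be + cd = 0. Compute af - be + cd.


Plucker relation: af - be + cd
a*f = (-3)*(-1) = 3
b*e = (-3)*(-4) = 12
c*d = 2*(-3) = -6
af - be + cd = 3 - 12 + (-6)
= -15


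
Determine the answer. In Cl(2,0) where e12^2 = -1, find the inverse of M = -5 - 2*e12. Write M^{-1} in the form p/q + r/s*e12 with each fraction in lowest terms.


M = -5 - 2*e12, where e12^2 = -1.
Since M commutes with its reverse ~M = a - b*e12, M * ~M = a^2 - b^2*e12^2 = a^2 + b^2.
So M^{-1} = ~M / (a^2 + b^2) = (a - b*e12)/(a^2 + b^2).
a^2 + b^2 = 25 + 4 = 29
Scalar part = -5/29 = -5/29
Bivector coeff = 2/29 = 2/29
M^{-1} = -5/29 + 2/29*e12


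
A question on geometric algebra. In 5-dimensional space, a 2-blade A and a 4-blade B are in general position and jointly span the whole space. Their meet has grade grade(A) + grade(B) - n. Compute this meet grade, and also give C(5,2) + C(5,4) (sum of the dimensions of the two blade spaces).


Meet grade = grade(A) + grade(B) - n
= 2 + 4 - 5 = 1
C(5,2) = 10
C(5,4) = 5
dim_A + dim_B = 10 + 5 = 15


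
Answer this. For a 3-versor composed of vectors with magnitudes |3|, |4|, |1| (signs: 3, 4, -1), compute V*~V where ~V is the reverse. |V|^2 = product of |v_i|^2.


Each vector v_i has |v_i|^2 = s_i^2
Squared scales: 3^2 = 9, 4^2 = 16, (-1)^2 = 1
|V|^2 = 9 * 16 * 1
= 144


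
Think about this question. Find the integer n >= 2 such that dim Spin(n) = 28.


dim Spin(n) = dim so(n) = n(n-1)/2.
Solve n(n-1)/2 = 28, i.e. n^2 - n - 56 = 0.
Discriminant = 1 + 8*28 = 225
n = (1 + sqrt(225))/2 = (1 + 15)/2 = 8


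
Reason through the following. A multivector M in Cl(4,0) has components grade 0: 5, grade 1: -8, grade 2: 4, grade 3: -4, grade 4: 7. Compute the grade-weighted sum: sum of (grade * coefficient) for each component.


Grade-weighted sum = sum of grade_k * coefficient_k
0*5 = 0
1*(-8) = -8
2*4 = 8
3*(-4) = -12
4*7 = 28
Total = 0 + (-8) + 8 + (-12) + 28 = 16


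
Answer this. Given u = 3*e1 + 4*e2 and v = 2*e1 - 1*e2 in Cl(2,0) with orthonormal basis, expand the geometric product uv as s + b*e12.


Expand: (3*e1 + 4*e2)(2*e1 - 1*e2)
= 3*2*e1e1 + 3*(-1)*e1e2 + 4*2*e2e1 + 4*(-1)*e2e2
Using e1^2 = e2^2 = 1, e2e1 = -e1e2:
Scalar part s = 3*2 + 4*(-1) = 6 + (-4) = 2
Bivector part b = 3*(-1) - 4*2 = -3 - 8 = -11
uv = 2 - 11*e12


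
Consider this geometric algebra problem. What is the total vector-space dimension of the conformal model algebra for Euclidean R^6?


The conformal model of R^6 uses Cl(7,1): the 6 Euclidean generators plus two extra orthogonal generators e+ (e+^2 = +1) and e- (e-^2 = -1), from which the null vectors e0, einf are built.
Number of generators m = 6 + 2 = 8.
dim Cl(p,q) = 2^m = 2^8 = 256


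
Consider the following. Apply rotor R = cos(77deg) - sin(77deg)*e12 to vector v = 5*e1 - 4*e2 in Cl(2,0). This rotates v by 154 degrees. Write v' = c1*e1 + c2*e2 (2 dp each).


Rotor R = cos(77deg) - sin(77deg)*e12
Rotation angle theta = 2 * 77 = 154 degrees
v' = R*v*~R rotates v by theta.
cos(154deg) = -0.8988, sin(154deg) = 0.4384
v'_1 = 5*cos(154deg) - (-4)*sin(154deg)
= 5*(-0.8988) - (-4)*0.4384
= -2.74
v'_2 = 5*sin(154deg) + (-4)*cos(154deg)
= 5*0.4384 + (-4)*(-0.8988)
= 5.79
v' = -2.74*e1 + 5.79*e2


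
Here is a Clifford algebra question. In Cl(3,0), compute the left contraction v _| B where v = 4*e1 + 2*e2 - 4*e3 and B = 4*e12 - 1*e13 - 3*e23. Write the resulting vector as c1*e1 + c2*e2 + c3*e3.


Left contraction v _| B = <vB>_1 (grade-1 part of the geometric product vB).
Using e1_|e12 = e2, e2_|e12 = -e1, e1_|e13 = e3, e3_|e13 = -e1, e2_|e23 = e3, e3_|e23 = -e2:
e1 coeff: -v2*b12 - v3*b13 = -(2)*(4) - (-4)*(-1) = -12
e2 coeff: v1*b12 - v3*b23 = (4)*(4) - (-4)*(-3) = 4
e3 coeff: v1*b13 + v2*b23 = (4)*(-1) + (2)*(-3) = -10
v _| B = -12*e1 + 4*e2 - 10*e3


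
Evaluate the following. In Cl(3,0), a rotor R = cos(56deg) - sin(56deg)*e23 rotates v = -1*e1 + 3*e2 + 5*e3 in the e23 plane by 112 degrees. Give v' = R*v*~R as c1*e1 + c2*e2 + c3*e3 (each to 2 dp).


Rotor R = cos(56deg) - sin(56deg)*e23
Rotation angle theta = 2 * 56 = 112 degrees in the e23 plane (e2 -> e3).
The component perpendicular to the plane (e1) is invariant: v'_1 = v1 = -1.00
cos(112deg) = -0.3746, sin(112deg) = 0.9272
v'_2 = v2*cos(theta) - v3*sin(theta) = 3*(-0.3746) - 5*0.9272 = -5.76
v'_3 = v2*sin(theta) + v3*cos(theta) = 3*0.9272 + 5*(-0.3746) = 0.91
v' = -1.00*e1 - 5.76*e2 + 0.91*e3


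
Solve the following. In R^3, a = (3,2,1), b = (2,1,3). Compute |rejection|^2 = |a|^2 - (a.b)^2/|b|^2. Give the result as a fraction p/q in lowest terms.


|a|^2 = 3^2 + 2^2 + 1^2 = 14
|b|^2 = 2^2 + 1^2 + 3^2 = 14
a . b = 3*2 + 2*1 + 1*3 = 11
(a.b)^2 = 11^2 = 121
|rej|^2 = 14 - 121/14
= (196 - 121)/14
= 75/14
In lowest terms: 75/14


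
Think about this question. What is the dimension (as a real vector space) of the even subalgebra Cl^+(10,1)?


Even subalgebra dimension = 2^(n-1)
n = 10 + 1 = 11
2^(11 - 1) = 2^10 = 1024
Verification: sum of C(11,k) for even k = 1 + 55 + 330 + 462 + 165 + 11 = 1024
Result = 1024


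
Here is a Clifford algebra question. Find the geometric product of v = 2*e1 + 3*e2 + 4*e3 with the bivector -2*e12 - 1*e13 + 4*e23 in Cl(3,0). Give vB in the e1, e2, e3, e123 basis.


vB has grade-1 (vector) and grade-3 (trivector) parts: vB = (v _| B) + (v ^ B).
Vector part <vB>_1:
  e1: -v2*b12 - v3*b13 = -(3)*(-2) - (4)*(-1) = 10
  e2: v1*b12 - v3*b23 = (2)*(-2) - (4)*(4) = -20
  e3: v1*b13 + v2*b23 = (2)*(-1) + (3)*(4) = 10
Trivector part <vB>_3:
  e123: v1*b23 - v2*b13 + v3*b12 = (2)*(4) - (3)*(-1) + (4)*(-2) = 3
vB = 10*e1 - 20*e2 + 10*e3 + 3*e123
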